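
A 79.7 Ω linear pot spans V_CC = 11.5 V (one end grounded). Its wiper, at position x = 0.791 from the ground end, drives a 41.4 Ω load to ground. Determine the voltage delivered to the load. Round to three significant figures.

The pot divides into 16.66 Ω above the wiper and 63.04 Ω below.
Lower segment in parallel with the load: 63.04 ‖ 41.4 = 24.99 Ω.
Then V_out = V_CC · 24.99/(16.66 + 24.99) = 6.900 V.
(Unloaded: V_out = x·V_CC = 9.10 V.)

V_out ≈ 6.90 V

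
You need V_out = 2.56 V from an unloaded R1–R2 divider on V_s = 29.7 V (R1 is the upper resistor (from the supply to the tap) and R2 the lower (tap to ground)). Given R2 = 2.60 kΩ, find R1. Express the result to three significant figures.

R1 ≈ 27.6 kΩ

V_out/V_s = R2/(R1+R2) = 0.08620.
Rearranging, R1 = R2·(1−k)/k = 2.60 × 10.60 = 27.56 kΩ.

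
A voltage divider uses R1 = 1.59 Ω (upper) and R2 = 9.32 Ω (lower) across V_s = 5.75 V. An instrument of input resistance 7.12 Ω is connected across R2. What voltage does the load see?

V_out ≈ 4.13 V

The load sits in parallel with R2, giving an effective lower resistance R2' = R2·R_L/(R2+R_L) = 4.036 Ω.
Then V_out = V_s · R2'/(R1 + R2') = 5.75 × 4.036/5.626 = 4.125 V.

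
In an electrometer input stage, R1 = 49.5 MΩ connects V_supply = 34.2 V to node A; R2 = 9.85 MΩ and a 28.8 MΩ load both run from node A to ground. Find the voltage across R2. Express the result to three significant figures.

V_out ≈ 4.42 V

The load sits in parallel with R2, giving an effective lower resistance R2' = R2·R_L/(R2+R_L) = 7.340 MΩ.
Now apply the divider: V_out = 34.2 × 0.1291 = 4.416 V.
(Unloaded it would be 5.68 V; the load pulls it down.)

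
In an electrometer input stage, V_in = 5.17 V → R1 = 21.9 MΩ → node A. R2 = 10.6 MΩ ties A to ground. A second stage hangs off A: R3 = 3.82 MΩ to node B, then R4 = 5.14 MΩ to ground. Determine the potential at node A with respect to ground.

V_A ≈ 0.938 V

The second stage (R3 + R4 = 8.960 MΩ) loads node A in parallel with R2.
R2 ‖ (R3+R4) = 4.856 MΩ.
So V_A = 5.17 × 0.1815 = 0.9383 V.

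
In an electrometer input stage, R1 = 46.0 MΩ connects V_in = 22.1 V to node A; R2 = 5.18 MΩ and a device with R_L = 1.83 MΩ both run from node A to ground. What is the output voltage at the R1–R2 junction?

R2 ‖ R_L = (5.18 × 1.83)/(5.18 + 1.83) = 1.352 MΩ.
Voltage divider with the loaded lower leg: V_out = 22.1 × 1.352/(46.0 + 1.352) = 22.1 × 0.02856 = 0.6311 V.

V_out ≈ 0.631 V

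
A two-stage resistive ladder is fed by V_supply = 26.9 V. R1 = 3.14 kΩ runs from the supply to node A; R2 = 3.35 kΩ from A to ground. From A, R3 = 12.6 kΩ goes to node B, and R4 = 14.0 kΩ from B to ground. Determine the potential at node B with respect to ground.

Looking into the second stage from A: R3 + R4 = 26.60 kΩ appears in parallel with R2.
Effective lower resistance at A: R2 ‖ 26.60 = 2.975 kΩ.
So V_A = 26.9 × 0.4865 = 13.09 V.
V_B = V_A × 0.5263 = 6.888 V.

V_B ≈ 6.89 V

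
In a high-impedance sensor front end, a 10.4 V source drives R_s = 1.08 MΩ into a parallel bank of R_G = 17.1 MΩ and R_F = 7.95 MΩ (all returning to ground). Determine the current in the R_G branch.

Combine the parallel branches: R_p = (1/17.1 + 1/7.95)⁻¹ = 5.427 MΩ.
V_A by voltage divider: V_A = 10.4 × 5.427/(1.08 + 5.427) = 8.674 V.
I(R_G) = V_A / R_G = 8.674/17.1 = 0.5072 µA.
(Equivalently: I_total = 1.598 µA, then current-divider fraction G_k/ΣG = 0.3174.)

I ≈ 0.507 µA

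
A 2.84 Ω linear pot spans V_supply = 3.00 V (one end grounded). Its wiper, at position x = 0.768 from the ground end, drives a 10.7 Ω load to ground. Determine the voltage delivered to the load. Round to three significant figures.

Lower segment x·R_p = 2.181 Ω; upper segment (1−x)·R_p = 0.6589 Ω.
Lower segment in parallel with the load: 2.181 ‖ 10.7 = 1.812 Ω.
V_out = 3.00 × 1.812/(0.6589 + 1.812) = 2.200 V.

V_out ≈ 2.20 V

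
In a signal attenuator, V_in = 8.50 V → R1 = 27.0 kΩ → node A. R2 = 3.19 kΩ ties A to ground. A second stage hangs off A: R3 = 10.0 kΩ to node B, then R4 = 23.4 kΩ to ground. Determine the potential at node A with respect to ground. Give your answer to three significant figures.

Looking into the second stage from A: R3 + R4 = 33.40 kΩ appears in parallel with R2.
R2 ‖ (R3+R4) = 2.912 kΩ.
So V_A = 8.50 × 0.09735 = 0.8275 V.

V_A ≈ 0.827 V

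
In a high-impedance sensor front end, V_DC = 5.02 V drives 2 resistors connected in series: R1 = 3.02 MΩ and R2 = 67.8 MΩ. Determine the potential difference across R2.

Series total: ΣR = 3.02 + 67.8 = 70.82 MΩ.
Voltage divider: V = V_DC · (67.80 / 70.82) = 5.02 × 0.9574 = 4.806 V.

V ≈ 4.81 V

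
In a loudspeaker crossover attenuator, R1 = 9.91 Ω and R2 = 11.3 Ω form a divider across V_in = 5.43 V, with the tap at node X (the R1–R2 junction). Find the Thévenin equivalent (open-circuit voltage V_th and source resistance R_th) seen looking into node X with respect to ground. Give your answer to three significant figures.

Open-circuit (no load on X): V_th = V_in · R2/(R1 + R2) = 5.43 × 11.3/(9.910 + 11.3) = 2.893 V.
Zeroing V_in shorts the top of R1 to ground, so R_th = R1 ‖ R2 = 5.280 Ω.

V_th ≈ 2.89 V, R_th ≈ 5.28 Ω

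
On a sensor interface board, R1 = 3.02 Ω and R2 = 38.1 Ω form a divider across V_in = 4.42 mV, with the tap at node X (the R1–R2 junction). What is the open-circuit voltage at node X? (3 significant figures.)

Open-circuit (no load on X): V_th = V_in · R2/(R1 + R2) = 4.42 × 38.1/(3.020 + 38.1) = 4.095 mV.

V_th ≈ 4.10 mV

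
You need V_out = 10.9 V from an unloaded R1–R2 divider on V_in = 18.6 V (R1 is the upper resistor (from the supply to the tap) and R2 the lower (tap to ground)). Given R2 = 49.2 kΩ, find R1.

R1 ≈ 34.8 kΩ

Required fraction k = V_out/V_in = 0.5860.
Rearranging, R1 = R2·(1−k)/k = 49.2 × 0.7064 = 34.76 kΩ.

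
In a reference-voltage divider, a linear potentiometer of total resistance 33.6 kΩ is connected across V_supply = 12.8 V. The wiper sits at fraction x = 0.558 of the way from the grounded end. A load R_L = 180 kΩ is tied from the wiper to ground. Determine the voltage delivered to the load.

The pot divides into 14.85 kΩ above the wiper and 18.75 kΩ below.
(x·R_p) ‖ R_L = 16.98 kΩ.
Loaded-divider output: V_out = 12.8 × 0.5334 = 6.828 V.
(Unloaded: V_out = x·V_supply = 7.14 V.)

V_out ≈ 6.83 V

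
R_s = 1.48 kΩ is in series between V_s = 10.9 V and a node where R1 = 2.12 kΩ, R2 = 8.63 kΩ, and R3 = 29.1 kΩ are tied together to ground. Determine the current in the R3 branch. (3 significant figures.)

Combine the parallel branches: R_p = (1/2.12 + 1/8.63 + 1/29.1)⁻¹ = 1.608 kΩ.
Node voltage V_A = V_s · R_p/(R_s + R_p) = 10.9 × 0.5207 = 5.676 V.
Branch current I = V_A/R3 = 5.676/29.1 = 0.1950 mA.

I ≈ 0.195 mA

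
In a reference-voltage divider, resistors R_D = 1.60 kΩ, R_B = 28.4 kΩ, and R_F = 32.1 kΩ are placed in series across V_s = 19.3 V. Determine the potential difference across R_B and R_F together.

V ≈ 18.8 V

Series total: ΣR = 1.60 + 28.4 + 32.1 = 62.10 kΩ.
R_{R_B..R_F} = 28.4 + 32.1 = 60.50 kΩ.
Voltage divider: V = V_s · (60.50 / 62.10) = 19.3 × 0.9742 = 18.80 V.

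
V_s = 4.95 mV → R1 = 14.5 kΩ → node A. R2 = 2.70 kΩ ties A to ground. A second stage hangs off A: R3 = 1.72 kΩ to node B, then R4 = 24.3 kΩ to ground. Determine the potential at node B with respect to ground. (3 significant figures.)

The second stage (R3 + R4 = 26.02 kΩ) loads node A in parallel with R2.
R2 ‖ (R3+R4) = 2.446 kΩ.
So V_A = 4.95 × 0.1443 = 0.7145 mV.
Stage 2 is unloaded, so V_B = V_A · R4/(R3+R4) = 0.7145 × 24.3/26.02 = 0.6673 mV.

V_B ≈ 0.667 mV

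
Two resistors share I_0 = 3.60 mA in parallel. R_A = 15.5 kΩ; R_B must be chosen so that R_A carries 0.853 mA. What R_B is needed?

R_B ≈ 4.81 kΩ

Two-branch current divider: I_A = I_0 · R_B/(R_A + R_B).
With f = 0.2369, R_B = R_A · f/(1−f) = 15.5 × 0.3105 = 4.813 kΩ.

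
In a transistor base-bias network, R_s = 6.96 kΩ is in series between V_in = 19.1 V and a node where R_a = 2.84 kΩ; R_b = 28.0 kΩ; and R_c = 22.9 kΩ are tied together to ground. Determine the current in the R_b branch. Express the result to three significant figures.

Combine the parallel branches: R_p = (1/2.84 + 1/28.0 + 1/22.9)⁻¹ = 2.318 kΩ.
V_A = 19.1 × 2.318/9.278 = 4.771 V.
I(R_b) = V_A / R_b = 4.771/28.0 = 0.1704 mA.
(Equivalently: I_total = 2.059 mA, then current-divider fraction G_k/ΣG = 0.08277.)

I ≈ 0.170 mA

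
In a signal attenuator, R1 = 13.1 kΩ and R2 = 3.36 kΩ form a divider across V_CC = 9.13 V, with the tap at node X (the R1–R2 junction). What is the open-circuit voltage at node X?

With X open, the divider is unloaded: V_th = 9.13 × 3.36/16.46 = 1.864 V.

V_th ≈ 1.86 V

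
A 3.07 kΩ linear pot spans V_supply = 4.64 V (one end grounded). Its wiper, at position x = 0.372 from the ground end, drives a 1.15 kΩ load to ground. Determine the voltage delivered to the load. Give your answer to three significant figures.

Lower segment x·R_p = 1.142 kΩ; upper segment (1−x)·R_p = 1.928 kΩ.
Lower segment in parallel with the load: 1.142 ‖ 1.15 = 0.5730 kΩ.
Loaded-divider output: V_out = 4.64 × 0.2291 = 1.063 V.

V_out ≈ 1.06 V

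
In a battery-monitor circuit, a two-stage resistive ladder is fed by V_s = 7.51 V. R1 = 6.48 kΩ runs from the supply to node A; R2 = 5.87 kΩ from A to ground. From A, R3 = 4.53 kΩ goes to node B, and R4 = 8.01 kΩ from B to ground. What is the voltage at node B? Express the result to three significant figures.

V_B ≈ 1.83 V

Node A sees R2 in parallel with the series input of stage 2, R3 + R4 = 12.54 kΩ.
R2 ‖ (R3+R4) = 3.998 kΩ.
V_A = 7.51 × 3.998/(6.48 + 3.998) = 2.866 V.
V_B = V_A × 0.6388 = 1.830 V.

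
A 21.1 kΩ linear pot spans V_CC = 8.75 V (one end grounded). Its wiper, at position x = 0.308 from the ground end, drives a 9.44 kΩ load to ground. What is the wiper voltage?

V_out ≈ 1.83 V

Split the track: R_lower = x·R_p = 6.499 kΩ, R_upper = (1−x)·R_p = 14.60 kΩ.
(x·R_p) ‖ R_L = 3.849 kΩ.
Loaded-divider output: V_out = 8.75 × 0.2086 = 1.825 V.
(Unloaded: V_out = x·V_CC = 2.69 V.)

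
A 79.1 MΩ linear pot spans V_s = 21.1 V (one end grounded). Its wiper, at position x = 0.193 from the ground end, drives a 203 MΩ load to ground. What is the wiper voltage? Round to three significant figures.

V_out ≈ 3.84 V

Split the track: R_lower = x·R_p = 15.27 MΩ, R_upper = (1−x)·R_p = 63.83 MΩ.
Lower segment in parallel with the load: 15.27 ‖ 203 = 14.20 MΩ.
Loaded-divider output: V_out = 21.1 × 0.1820 = 3.839 V.
(Unloaded: V_out = x·V_s = 4.07 V.)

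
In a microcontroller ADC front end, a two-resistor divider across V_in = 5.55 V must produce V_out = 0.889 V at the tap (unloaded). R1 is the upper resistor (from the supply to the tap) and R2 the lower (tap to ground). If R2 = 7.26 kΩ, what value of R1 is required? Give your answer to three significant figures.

Required fraction k = V_out/V_in = 0.1602.
R1 = R2·(1/k − 1) = 7.26 × 5.243 = 38.06 kΩ.

R1 ≈ 38.1 kΩ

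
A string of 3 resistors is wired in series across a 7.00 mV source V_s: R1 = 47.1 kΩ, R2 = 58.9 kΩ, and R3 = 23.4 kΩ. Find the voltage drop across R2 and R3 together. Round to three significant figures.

V ≈ 4.45 mV

Series total: ΣR = 47.1 + 58.9 + 23.4 = 129.4 kΩ.
R_{R2..R3} = 58.9 + 23.4 = 82.30 kΩ.
Voltage divider: V = V_s · (82.30 / 129.4) = 7.00 × 0.6360 = 4.452 mV.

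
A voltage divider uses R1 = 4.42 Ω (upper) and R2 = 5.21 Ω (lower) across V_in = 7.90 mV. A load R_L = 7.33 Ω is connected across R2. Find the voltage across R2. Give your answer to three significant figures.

First combine the lower leg with the load: R2 ‖ R_L = 3.045 Ω.
Voltage divider with the loaded lower leg: V_out = 7.90 × 3.045/(4.42 + 3.045) = 7.90 × 0.4079 = 3.223 mV.

V_out ≈ 3.22 mV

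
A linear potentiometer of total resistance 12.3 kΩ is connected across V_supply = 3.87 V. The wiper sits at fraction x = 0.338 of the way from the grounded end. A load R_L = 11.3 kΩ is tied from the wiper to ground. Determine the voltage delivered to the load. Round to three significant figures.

V_out ≈ 1.05 V

The pot divides into 8.143 kΩ above the wiper and 4.157 kΩ below.
(x·R_p) ‖ R_L = 3.039 kΩ.
V_out = 3.87 × 3.039/(8.143 + 3.039) = 1.052 V.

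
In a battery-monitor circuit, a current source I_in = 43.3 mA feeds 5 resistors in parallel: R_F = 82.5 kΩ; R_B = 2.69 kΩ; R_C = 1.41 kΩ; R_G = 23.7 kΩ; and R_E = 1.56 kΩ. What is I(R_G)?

ΣG = 1/82.5 + 1/2.69 + 1/1.41 + 1/23.7 + 1/1.56 = 1.776.
Current divider: I(R_G) = I_in · G_k/ΣG = 43.3 × (0.04219/1.776) = 43.3 × 0.02375 = 1.029 mA.

I ≈ 1.03 mA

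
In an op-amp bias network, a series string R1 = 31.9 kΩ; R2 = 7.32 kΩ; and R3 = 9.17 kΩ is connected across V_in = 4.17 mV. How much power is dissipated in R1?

Series current I = V_in/ΣR = 4.17/48.39 = 0.08617 µA.
V(R1) = I·R = 2.749 mV; P = V·I = 2.749 × 0.08617 = 0.2369 nW.

P ≈ 0.237 nW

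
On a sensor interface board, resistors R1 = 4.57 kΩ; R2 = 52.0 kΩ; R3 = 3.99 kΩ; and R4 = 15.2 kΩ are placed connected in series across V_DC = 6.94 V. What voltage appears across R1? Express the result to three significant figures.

Series total: ΣR = 4.57 + 52.0 + 3.99 + 15.2 = 75.76 kΩ.
Voltage divider: V = V_DC · (4.570 / 75.76) = 6.94 × 0.06032 = 0.4186 V.

V ≈ 0.419 V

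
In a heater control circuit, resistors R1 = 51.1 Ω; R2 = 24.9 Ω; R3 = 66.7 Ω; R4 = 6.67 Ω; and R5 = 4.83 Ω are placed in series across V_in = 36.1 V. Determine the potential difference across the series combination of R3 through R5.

V ≈ 18.3 V

Series total: ΣR = 51.1 + 24.9 + 66.7 + 6.67 + 4.83 = 154.2 Ω.
R_{R3..R5} = 66.7 + 6.67 + 4.83 = 78.20 Ω.
V = V_in · R/ΣR = 36.1 × 0.5071 = 18.31 V.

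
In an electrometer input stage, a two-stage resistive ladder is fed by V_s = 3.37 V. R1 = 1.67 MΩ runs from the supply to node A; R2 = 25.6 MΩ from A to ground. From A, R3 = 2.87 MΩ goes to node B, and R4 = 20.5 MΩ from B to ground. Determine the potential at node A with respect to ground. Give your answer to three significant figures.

V_A ≈ 2.96 V

Looking into the second stage from A: R3 + R4 = 23.37 MΩ appears in parallel with R2.
Effective lower resistance at A: R2 ‖ 23.37 = 12.22 MΩ.
So V_A = 3.37 × 0.8797 = 2.965 V.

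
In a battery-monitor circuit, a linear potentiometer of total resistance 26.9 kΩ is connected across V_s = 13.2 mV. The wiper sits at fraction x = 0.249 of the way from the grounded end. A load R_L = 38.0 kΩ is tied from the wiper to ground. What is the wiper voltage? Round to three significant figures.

Lower segment x·R_p = 6.698 kΩ; upper segment (1−x)·R_p = 20.20 kΩ.
(x·R_p) ‖ R_L = 5.694 kΩ.
Loaded-divider output: V_out = 13.2 × 0.2199 = 2.903 mV.

V_out ≈ 2.90 mV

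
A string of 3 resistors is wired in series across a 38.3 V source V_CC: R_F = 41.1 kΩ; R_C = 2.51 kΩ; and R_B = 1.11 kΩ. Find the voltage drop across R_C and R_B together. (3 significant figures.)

Total series resistance ΣR = 41.1 + 2.51 + 1.11 = 44.72 kΩ.
R_{R_C..R_B} = 2.51 + 1.11 = 3.620 kΩ.
Voltage divider: V = V_CC · (3.620 / 44.72) = 38.3 × 0.08095 = 3.100 V.

V ≈ 3.10 V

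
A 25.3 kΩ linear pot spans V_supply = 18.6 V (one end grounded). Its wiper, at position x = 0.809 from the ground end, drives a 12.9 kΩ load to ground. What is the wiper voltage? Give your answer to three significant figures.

Split the track: R_lower = x·R_p = 20.47 kΩ, R_upper = (1−x)·R_p = 4.832 kΩ.
(x·R_p) ‖ R_L = 7.913 kΩ.
V_out = 18.6 × 7.913/(4.832 + 7.913) = 11.55 V.

V_out ≈ 11.5 V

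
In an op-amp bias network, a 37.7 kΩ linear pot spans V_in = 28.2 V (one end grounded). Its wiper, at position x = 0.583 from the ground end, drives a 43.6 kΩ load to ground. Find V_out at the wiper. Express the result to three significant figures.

V_out ≈ 13.6 V

Split the track: R_lower = x·R_p = 21.98 kΩ, R_upper = (1−x)·R_p = 15.72 kΩ.
R_L loads the lower segment: effective lower R = 14.61 kΩ.
Loaded-divider output: V_out = 28.2 × 0.4817 = 13.58 V.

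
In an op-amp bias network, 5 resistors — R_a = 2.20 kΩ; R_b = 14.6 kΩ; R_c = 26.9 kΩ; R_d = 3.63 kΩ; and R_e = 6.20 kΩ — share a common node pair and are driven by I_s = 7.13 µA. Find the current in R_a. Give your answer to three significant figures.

I ≈ 3.25 µA

ΣG = 1/2.20 + 1/14.6 + 1/26.9 + 1/3.63 + 1/6.20 = 0.9970.
By the current-divider rule, I = I_s · G_k/ΣG = 7.13 × 0.4559 = 3.251 µA.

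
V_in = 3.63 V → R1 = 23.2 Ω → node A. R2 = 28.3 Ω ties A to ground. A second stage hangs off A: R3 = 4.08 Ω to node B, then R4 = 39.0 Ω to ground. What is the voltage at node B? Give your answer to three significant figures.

The second stage (R3 + R4 = 43.08 Ω) loads node A in parallel with R2.
R2 ‖ (R3+R4) = 17.08 Ω.
So V_A = 3.63 × 0.4240 = 1.539 V.
Stage 2 is unloaded, so V_B = V_A · R4/(R3+R4) = 1.539 × 39.0/43.08 = 1.393 V.

V_B ≈ 1.39 V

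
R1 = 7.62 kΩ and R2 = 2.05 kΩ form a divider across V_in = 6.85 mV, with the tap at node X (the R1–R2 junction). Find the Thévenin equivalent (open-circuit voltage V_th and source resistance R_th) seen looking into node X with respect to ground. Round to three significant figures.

With X open, the divider is unloaded: V_th = 6.85 × 2.05/9.670 = 1.452 mV.
Zeroing V_in shorts the top of R1 to ground, so R_th = R1 ‖ R2 = 1.615 kΩ.

V_th ≈ 1.45 mV, R_th ≈ 1.62 kΩ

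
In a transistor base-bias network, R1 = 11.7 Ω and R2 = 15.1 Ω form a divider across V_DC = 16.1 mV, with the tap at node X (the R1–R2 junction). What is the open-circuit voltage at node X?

V_th ≈ 9.07 mV

V_th is the unloaded tap voltage: V_DC · R2/(R1+R2) = 16.1 × 0.5634 = 9.071 mV.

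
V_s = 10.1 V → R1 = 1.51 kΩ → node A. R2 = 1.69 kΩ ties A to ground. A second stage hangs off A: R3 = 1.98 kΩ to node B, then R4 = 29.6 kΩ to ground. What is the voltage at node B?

The second stage (R3 + R4 = 31.58 kΩ) loads node A in parallel with R2.
Effective lower resistance at A: R2 ‖ 31.58 = 1.604 kΩ.
V_A = 10.1 × 1.604/(1.51 + 1.604) = 5.203 V.
Then the unloaded second divider: V_B = V_A × R4/(R3+R4) = 5.203 × 0.9373 = 4.876 V.

V_B ≈ 4.88 V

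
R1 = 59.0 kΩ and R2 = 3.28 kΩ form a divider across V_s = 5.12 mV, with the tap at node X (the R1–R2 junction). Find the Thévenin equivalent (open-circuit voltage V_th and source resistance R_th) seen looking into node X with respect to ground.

With X open, the divider is unloaded: V_th = 5.12 × 3.28/62.28 = 0.2696 mV.
With V_s suppressed (replaced by a short), R_th = R1 ‖ R2 = (59.00 × 3.28)/(59.00 + 3.28) = 3.107 kΩ.

V_th ≈ 0.270 mV, R_th ≈ 3.11 kΩ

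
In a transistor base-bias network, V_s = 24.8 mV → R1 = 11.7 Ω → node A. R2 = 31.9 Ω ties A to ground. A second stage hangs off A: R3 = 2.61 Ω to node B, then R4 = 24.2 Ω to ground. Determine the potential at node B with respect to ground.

V_B ≈ 12.4 mV

Looking into the second stage from A: R3 + R4 = 26.81 Ω appears in parallel with R2.
R2 ‖ (R3+R4) = 14.57 Ω.
V_A = 24.8 × 14.57/(11.7 + 14.57) = 13.75 mV.
V_B = V_A × 0.9026 = 12.41 mV.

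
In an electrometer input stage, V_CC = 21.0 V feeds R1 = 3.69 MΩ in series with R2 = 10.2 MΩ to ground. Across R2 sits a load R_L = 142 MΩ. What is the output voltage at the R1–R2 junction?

V_out ≈ 15.1 V

R2 ‖ R_L = (10.2 × 142)/(10.2 + 142) = 9.516 MΩ.
Now apply the divider: V_out = 21.0 × 0.7206 = 15.13 V.
(Unloaded it would be 15.4 V; the load pulls it down.)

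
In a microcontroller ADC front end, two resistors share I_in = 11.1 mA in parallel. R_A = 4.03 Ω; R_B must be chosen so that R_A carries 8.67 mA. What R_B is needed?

R_B ≈ 14.4 Ω

Two-branch current divider: I_A = I_in · R_B/(R_A + R_B).
With f = 0.7811, R_B = R_A · f/(1−f) = 4.03 × 3.568 = 14.38 Ω.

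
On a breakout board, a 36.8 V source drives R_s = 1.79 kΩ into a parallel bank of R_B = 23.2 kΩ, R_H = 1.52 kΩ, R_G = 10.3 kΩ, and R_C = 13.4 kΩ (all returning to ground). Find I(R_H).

Equivalent of the parallel group: R_p = 1.146 kΩ.
V_A = 36.8 × 1.146/2.936 = 14.36 V.
I(R_H) = V_A / R_H = 14.36/1.52 = 9.449 mA.

I ≈ 9.45 mA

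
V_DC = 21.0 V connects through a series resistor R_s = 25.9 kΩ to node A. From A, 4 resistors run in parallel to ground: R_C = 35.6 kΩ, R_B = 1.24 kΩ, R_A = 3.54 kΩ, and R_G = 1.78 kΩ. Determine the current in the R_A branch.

Equivalent of the parallel group: R_p = 0.5957 kΩ.
Node voltage V_A = V_DC · R_p/(R_s + R_p) = 21.0 × 0.02248 = 0.4721 V.
Branch current I = V_A/R_A = 0.4721/3.54 = 0.1334 mA.

I ≈ 0.133 mA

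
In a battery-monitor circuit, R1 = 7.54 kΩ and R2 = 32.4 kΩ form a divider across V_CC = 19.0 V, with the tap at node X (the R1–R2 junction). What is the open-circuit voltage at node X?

V_th ≈ 15.4 V

With X open, the divider is unloaded: V_th = 19.0 × 32.4/39.94 = 15.41 V.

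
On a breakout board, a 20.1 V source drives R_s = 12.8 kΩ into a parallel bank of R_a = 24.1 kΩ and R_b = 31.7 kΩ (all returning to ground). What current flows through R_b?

Combine the parallel branches: R_p = (1/24.1 + 1/31.7)⁻¹ = 13.69 kΩ.
V_A = 20.1 × 13.69/26.49 = 10.39 V.
Branch current I = V_A/R_b = 10.39/31.7 = 0.3277 mA.

I ≈ 0.328 mA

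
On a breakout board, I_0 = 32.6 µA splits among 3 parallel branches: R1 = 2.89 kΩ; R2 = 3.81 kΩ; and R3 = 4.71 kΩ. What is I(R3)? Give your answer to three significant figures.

I ≈ 8.43 µA

ΣG = 1/2.89 + 1/3.81 + 1/4.71 = 0.8208.
Current divider: I(R3) = I_0 · G_k/ΣG = 32.6 × (0.2123/0.8208) = 32.6 × 0.2587 = 8.433 µA.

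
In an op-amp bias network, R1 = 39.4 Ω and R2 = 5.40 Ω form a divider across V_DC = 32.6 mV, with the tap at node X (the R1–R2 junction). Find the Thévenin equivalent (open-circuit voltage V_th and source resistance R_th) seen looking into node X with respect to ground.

V_th ≈ 3.93 mV, R_th ≈ 4.75 Ω

Open-circuit (no load on X): V_th = V_DC · R2/(R1 + R2) = 32.6 × 5.40/(39.40 + 5.40) = 3.929 mV.
Zeroing V_DC shorts the top of R1 to ground, so R_th = R1 ‖ R2 = 4.749 Ω.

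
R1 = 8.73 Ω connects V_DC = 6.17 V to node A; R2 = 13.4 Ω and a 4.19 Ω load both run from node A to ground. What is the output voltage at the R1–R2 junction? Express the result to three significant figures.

V_out ≈ 1.65 V

R2 ‖ R_L = (13.4 × 4.19)/(13.4 + 4.19) = 3.192 Ω.
Now apply the divider: V_out = 6.17 × 0.2677 = 1.652 V.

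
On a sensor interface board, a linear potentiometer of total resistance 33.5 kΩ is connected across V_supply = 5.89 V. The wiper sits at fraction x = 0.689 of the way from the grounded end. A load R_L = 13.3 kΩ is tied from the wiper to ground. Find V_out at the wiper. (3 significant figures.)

V_out ≈ 2.64 V

Split the track: R_lower = x·R_p = 23.08 kΩ, R_upper = (1−x)·R_p = 10.42 kΩ.
R_L loads the lower segment: effective lower R = 8.438 kΩ.
V_out = 5.89 × 8.438/(10.42 + 8.438) = 2.636 V.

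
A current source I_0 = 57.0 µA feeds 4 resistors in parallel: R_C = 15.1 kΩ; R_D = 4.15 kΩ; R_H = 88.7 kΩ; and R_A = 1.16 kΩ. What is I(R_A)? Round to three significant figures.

ΣG = 1/15.1 + 1/4.15 + 1/88.7 + 1/1.16 = 1.181.
R_A takes the fraction G_k/ΣG = 0.8621/1.181 = 0.7302, so I = 57.0 × 0.7302 = 41.62 µA.

I ≈ 41.6 µA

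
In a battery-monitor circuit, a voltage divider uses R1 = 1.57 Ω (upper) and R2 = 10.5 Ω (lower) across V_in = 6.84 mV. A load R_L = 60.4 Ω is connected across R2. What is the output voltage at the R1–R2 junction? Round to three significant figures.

V_out ≈ 5.82 mV

The load sits in parallel with R2, giving an effective lower resistance R2' = R2·R_L/(R2+R_L) = 8.945 Ω.
Then V_out = V_in · R2'/(R1 + R2') = 6.84 × 8.945/10.51 = 5.819 mV.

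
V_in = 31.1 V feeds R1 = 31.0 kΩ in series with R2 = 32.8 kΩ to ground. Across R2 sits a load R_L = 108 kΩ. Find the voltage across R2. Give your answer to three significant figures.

V_out ≈ 13.9 V

First combine the lower leg with the load: R2 ‖ R_L = 25.16 kΩ.
Now apply the divider: V_out = 31.1 × 0.4480 = 13.93 V.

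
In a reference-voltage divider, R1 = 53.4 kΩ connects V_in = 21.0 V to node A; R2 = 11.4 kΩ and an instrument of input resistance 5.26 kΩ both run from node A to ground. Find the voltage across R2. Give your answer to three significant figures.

V_out ≈ 1.33 V

The load sits in parallel with R2, giving an effective lower resistance R2' = R2·R_L/(R2+R_L) = 3.599 kΩ.
Voltage divider with the loaded lower leg: V_out = 21.0 × 3.599/(53.4 + 3.599) = 21.0 × 0.06315 = 1.326 V.
(Unloaded it would be 3.69 V; the load pulls it down.)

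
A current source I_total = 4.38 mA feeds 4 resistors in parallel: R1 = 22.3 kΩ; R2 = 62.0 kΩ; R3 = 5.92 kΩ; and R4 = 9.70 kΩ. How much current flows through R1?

Conductances: ΣG = 1/22.3 + 1/62.0 + 1/5.92 + 1/9.70 = 0.3330 (1/kΩ).
By the current-divider rule, I = I_total · G_k/ΣG = 4.38 × 0.1347 = 0.5899 mA.

I ≈ 0.590 mA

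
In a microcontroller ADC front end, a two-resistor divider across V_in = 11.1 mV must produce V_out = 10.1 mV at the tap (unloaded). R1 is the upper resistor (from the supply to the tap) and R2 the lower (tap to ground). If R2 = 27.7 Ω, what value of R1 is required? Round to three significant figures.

R1 ≈ 2.74 Ω

The divider ratio is R2/(R1+R2) = 10.1/11.1 = 0.9099.
Rearranging, R1 = R2·(1−k)/k = 27.7 × 0.09901 = 2.743 Ω.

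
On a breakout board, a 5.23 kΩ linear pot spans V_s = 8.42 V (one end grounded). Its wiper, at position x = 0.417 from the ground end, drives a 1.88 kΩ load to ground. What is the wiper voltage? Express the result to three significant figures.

V_out ≈ 2.09 V

Lower segment x·R_p = 2.181 kΩ; upper segment (1−x)·R_p = 3.049 kΩ.
R_L loads the lower segment: effective lower R = 1.010 kΩ.
Then V_out = V_s · 1.010/(3.049 + 1.010) = 2.095 V.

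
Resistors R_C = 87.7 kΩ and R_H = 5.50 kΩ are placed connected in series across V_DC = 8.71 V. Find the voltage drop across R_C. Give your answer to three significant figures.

Series total: ΣR = 87.7 + 5.50 = 93.20 kΩ.
Voltage divider: V = V_DC · (87.70 / 93.20) = 8.71 × 0.9410 = 8.196 V.

V ≈ 8.20 V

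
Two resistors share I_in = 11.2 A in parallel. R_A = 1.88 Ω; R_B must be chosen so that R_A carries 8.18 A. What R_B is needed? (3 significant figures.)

R_B ≈ 5.09 Ω

Two-branch current divider: I_A = I_in · R_B/(R_A + R_B).
8.18/11.2 = R_B/(R_A + R_B) → R_B = R_A · (0.7304)/(1 − 0.7304) = 1.88 × 2.709 = 5.092 Ω.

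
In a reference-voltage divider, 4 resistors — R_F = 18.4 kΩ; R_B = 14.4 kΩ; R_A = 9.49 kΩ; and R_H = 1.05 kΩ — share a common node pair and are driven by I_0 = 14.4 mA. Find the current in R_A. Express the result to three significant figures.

I ≈ 1.28 mA

Total conductance ΣG = 1/18.4 + 1/14.4 + 1/9.49 + 1/1.05 = 1.182 (units of 1/kΩ).
By the current-divider rule, I = I_0 · G_k/ΣG = 14.4 × 0.08918 = 1.284 mA.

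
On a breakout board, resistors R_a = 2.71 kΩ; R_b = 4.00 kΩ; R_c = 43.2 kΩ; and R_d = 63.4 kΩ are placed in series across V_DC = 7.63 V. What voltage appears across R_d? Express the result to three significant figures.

V ≈ 4.27 V

Total series resistance ΣR = 2.71 + 4.00 + 43.2 + 63.4 = 113.3 kΩ.
Voltage divider: V = V_DC · (63.40 / 113.3) = 7.63 × 0.5595 = 4.269 V.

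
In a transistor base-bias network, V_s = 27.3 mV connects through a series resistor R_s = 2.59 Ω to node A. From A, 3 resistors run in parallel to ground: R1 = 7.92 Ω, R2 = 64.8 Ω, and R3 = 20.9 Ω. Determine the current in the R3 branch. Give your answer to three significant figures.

Parallel bank: R_p = 1/(1/7.92 + 1/64.8 + 1/20.9) = 5.276 Ω.
Node voltage V_A = V_s · R_p/(R_s + R_p) = 27.3 × 0.6707 = 18.31 mV.
I(R3) = V_A / R3 = 18.31/20.9 = 0.8761 mA.

I ≈ 0.876 mA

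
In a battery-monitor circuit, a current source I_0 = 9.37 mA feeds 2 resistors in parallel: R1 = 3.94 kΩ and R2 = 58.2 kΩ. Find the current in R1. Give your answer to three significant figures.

I ≈ 8.78 mA

Two-branch current divider: I_k = I_0 · R_other/(R_1 + R_2).
I(R1) = 9.37 × 58.2/(3.94 + 58.2) = 9.37 × 0.9366 = 8.776 mA.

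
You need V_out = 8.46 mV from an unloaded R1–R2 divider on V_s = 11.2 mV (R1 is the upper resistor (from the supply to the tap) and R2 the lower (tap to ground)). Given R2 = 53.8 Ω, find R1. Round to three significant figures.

The divider ratio is R2/(R1+R2) = 8.46/11.2 = 0.7554.
R1 = R2·(1/k − 1) = 53.8 × 0.3239 = 17.42 Ω.

R1 ≈ 17.4 Ω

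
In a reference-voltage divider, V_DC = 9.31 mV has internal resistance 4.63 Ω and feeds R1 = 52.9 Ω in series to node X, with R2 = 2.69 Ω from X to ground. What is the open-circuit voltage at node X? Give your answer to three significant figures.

V_th ≈ 0.416 mV

R1' = 4.63 + 52.9 = 57.53 Ω (source resistance + R1).
With X open, the divider is unloaded: V_th = 9.31 × 2.69/60.22 = 0.4159 mV.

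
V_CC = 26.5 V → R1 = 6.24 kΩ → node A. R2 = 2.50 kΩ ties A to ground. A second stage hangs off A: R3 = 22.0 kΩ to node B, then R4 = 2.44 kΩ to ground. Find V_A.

Looking into the second stage from A: R3 + R4 = 24.44 kΩ appears in parallel with R2.
R2 ‖ (R3+R4) = 2.268 kΩ.
V_A = 26.5 × 2.268/(6.24 + 2.268) = 7.064 V.

V_A ≈ 7.06 V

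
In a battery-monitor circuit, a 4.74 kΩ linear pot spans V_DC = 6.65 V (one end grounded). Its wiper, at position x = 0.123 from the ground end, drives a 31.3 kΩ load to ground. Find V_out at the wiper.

Split the track: R_lower = x·R_p = 0.5830 kΩ, R_upper = (1−x)·R_p = 4.157 kΩ.
R_L loads the lower segment: effective lower R = 0.5724 kΩ.
Loaded-divider output: V_out = 6.65 × 0.1210 = 0.8048 V.

V_out ≈ 0.805 V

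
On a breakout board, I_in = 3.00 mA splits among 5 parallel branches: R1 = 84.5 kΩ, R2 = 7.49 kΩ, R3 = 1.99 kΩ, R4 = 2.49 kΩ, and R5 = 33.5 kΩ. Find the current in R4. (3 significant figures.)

I ≈ 1.12 mA

Total conductance ΣG = 1/84.5 + 1/7.49 + 1/1.99 + 1/2.49 + 1/33.5 = 1.079 (units of 1/kΩ).
Current divider: I(R4) = I_in · G_k/ΣG = 3.00 × (0.4016/1.079) = 3.00 × 0.3721 = 1.116 mA.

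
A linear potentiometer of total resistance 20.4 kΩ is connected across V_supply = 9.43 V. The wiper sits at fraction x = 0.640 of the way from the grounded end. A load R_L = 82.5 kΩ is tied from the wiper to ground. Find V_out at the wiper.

V_out ≈ 5.71 V

The pot divides into 7.344 kΩ above the wiper and 13.06 kΩ below.
R_L loads the lower segment: effective lower R = 11.27 kΩ.
V_out = 9.43 × 11.27/(7.344 + 11.27) = 5.710 V.
(Unloaded: V_out = x·V_supply = 6.04 V.)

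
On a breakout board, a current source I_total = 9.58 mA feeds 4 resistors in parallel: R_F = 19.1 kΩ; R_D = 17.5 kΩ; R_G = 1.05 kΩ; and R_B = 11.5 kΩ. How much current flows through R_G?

ΣG = 1/19.1 + 1/17.5 + 1/1.05 + 1/11.5 = 1.149.
R_G takes the fraction G_k/ΣG = 0.9524/1.149 = 0.8290, so I = 9.58 × 0.8290 = 7.942 mA.

I ≈ 7.94 mA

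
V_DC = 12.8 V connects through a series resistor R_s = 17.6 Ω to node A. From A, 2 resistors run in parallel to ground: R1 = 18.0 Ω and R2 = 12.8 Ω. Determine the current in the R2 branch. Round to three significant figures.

I ≈ 0.298 A

Combine the parallel branches: R_p = (1/18.0 + 1/12.8)⁻¹ = 7.481 Ω.
V_A by voltage divider: V_A = 12.8 × 7.481/(17.6 + 7.481) = 3.818 V.
Branch current I = V_A/R2 = 3.818/12.8 = 0.2983 A.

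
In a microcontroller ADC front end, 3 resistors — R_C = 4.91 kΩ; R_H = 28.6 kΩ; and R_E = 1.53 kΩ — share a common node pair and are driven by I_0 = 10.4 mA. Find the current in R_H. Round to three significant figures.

Conductances: ΣG = 1/4.91 + 1/28.6 + 1/1.53 = 0.8922 (1/kΩ).
By the current-divider rule, I = I_0 · G_k/ΣG = 10.4 × 0.03919 = 0.4076 mA.

I ≈ 0.408 mA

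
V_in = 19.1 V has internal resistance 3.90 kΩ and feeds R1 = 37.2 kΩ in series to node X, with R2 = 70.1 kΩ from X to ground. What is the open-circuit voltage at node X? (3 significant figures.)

R1' = 3.90 + 37.2 = 41.10 kΩ (source resistance + R1).
Open-circuit (no load on X): V_th = V_in · R2/(R1' + R2) = 19.1 × 70.1/(41.10 + 70.1) = 12.04 V.

V_th ≈ 12.0 V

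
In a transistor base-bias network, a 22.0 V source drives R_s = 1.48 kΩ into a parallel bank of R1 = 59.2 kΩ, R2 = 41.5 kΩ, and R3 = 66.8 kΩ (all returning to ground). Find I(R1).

I ≈ 0.343 mA

Equivalent of the parallel group: R_p = 17.87 kΩ.
V_A by voltage divider: V_A = 22.0 × 17.87/(1.48 + 17.87) = 20.32 V.
I(R1) = V_A / R1 = 20.32/59.2 = 0.3432 mA.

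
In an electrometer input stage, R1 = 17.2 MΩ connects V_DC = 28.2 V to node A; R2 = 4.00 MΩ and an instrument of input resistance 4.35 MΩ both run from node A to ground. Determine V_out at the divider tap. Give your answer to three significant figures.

V_out ≈ 3.05 V

R2 ‖ R_L = (4.00 × 4.35)/(4.00 + 4.35) = 2.084 MΩ.
Now apply the divider: V_out = 28.2 × 0.1081 = 3.047 V.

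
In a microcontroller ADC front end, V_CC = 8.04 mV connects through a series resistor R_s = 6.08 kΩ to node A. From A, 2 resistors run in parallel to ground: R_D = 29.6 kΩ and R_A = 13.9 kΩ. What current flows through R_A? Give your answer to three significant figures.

I ≈ 0.352 µA

Combine the parallel branches: R_p = (1/29.6 + 1/13.9)⁻¹ = 9.458 kΩ.
Node voltage V_A = V_CC · R_p/(R_s + R_p) = 8.04 × 0.6087 = 4.894 mV.
I(R_A) = V_A / R_A = 4.894/13.9 = 0.3521 µA.
(Check via current divider: I_total = 0.5174 µA; share G_k/ΣG = 0.6805 → same result.)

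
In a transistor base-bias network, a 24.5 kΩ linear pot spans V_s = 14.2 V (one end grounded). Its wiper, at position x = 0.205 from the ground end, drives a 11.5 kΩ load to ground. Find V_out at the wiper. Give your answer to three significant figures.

The pot divides into 19.48 kΩ above the wiper and 5.022 kΩ below.
R_L loads the lower segment: effective lower R = 3.496 kΩ.
V_out = 14.2 × 3.496/(19.48 + 3.496) = 2.161 V.

V_out ≈ 2.16 V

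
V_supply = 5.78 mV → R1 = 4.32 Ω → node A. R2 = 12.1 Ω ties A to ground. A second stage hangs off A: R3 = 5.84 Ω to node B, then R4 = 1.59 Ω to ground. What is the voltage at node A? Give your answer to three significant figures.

The second stage (R3 + R4 = 7.430 Ω) loads node A in parallel with R2.
Effective lower resistance at A: R2 ‖ 7.430 = 4.603 Ω.
V_A = 5.78 × 4.603/(4.32 + 4.603) = 2.982 mV.

V_A ≈ 2.98 mV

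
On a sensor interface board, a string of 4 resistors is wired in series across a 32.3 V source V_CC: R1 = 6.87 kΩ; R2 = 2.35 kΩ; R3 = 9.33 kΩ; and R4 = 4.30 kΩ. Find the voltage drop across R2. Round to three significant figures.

Total series resistance ΣR = 6.87 + 2.35 + 9.33 + 4.30 = 22.85 kΩ.
By the voltage-divider rule, V = 32.3 × 2.350/22.85 = 3.322 V.

V ≈ 3.32 V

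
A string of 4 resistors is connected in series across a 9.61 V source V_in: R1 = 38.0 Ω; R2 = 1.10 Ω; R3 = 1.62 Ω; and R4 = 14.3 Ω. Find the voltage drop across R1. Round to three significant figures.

V ≈ 6.64 V

Series total: ΣR = 38.0 + 1.10 + 1.62 + 14.3 = 55.02 Ω.
V = V_in · R/ΣR = 9.61 × 0.6907 = 6.637 V.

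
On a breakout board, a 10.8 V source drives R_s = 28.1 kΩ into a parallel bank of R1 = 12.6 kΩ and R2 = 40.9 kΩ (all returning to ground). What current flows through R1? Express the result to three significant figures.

Parallel bank: R_p = 1/(1/12.6 + 1/40.9) = 9.633 kΩ.
V_A = 10.8 × 9.633/37.73 = 2.757 V.
I(R1) = V_A / R1 = 2.757/12.6 = 0.2188 mA.

I ≈ 0.219 mA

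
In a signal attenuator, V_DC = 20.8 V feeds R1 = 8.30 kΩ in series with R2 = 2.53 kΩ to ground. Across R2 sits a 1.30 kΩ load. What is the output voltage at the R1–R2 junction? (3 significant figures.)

V_out ≈ 1.95 V

First combine the lower leg with the load: R2 ‖ R_L = 0.8587 kΩ.
Then V_out = V_DC · R2'/(R1 + R2') = 20.8 × 0.8587/9.159 = 1.950 V.
(Unloaded it would be 4.86 V; the load pulls it down.)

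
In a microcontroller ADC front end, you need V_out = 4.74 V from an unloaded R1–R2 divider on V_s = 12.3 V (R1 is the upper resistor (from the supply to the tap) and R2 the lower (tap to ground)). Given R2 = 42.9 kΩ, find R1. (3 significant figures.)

The divider ratio is R2/(R1+R2) = 4.74/12.3 = 0.3854.
R1 = R2·(1/k − 1) = 42.9 × 1.595 = 68.42 kΩ.

R1 ≈ 68.4 kΩ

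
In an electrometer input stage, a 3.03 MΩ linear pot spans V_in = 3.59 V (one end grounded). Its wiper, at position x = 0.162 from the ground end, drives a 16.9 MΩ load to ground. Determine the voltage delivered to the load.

V_out ≈ 0.568 V

The pot divides into 2.539 MΩ above the wiper and 0.4909 MΩ below.
(x·R_p) ‖ R_L = 0.4770 MΩ.
Loaded-divider output: V_out = 3.59 × 0.1582 = 0.5678 V.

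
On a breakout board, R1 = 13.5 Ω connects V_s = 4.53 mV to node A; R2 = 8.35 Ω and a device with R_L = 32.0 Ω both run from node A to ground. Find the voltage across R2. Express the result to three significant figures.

First combine the lower leg with the load: R2 ‖ R_L = 6.622 Ω.
Then V_out = V_s · R2'/(R1 + R2') = 4.53 × 6.622/20.12 = 1.491 mV.
(Unloaded it would be 1.73 mV; the load pulls it down.)

V_out ≈ 1.49 mV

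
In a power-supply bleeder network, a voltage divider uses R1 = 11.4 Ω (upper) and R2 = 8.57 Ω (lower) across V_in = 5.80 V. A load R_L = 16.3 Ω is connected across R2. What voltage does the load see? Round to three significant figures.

V_out ≈ 1.91 V

First combine the lower leg with the load: R2 ‖ R_L = 5.617 Ω.
Voltage divider with the loaded lower leg: V_out = 5.80 × 5.617/(11.4 + 5.617) = 5.80 × 0.3301 = 1.914 V.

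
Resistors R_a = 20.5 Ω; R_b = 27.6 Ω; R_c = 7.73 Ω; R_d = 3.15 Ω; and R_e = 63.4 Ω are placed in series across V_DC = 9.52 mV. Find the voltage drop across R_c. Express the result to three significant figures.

V ≈ 0.601 mV

ΣR = 20.5 + 27.6 + 7.73 + 3.15 + 63.4 = 122.4 Ω.
By the voltage-divider rule, V = 9.52 × 7.730/122.4 = 0.6013 mV.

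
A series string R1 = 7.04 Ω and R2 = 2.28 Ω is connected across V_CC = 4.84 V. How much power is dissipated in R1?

The common current is I = 4.84/9.320 = 0.5193 A.
P = I²R = 0.2697 × 7.04 = 1.899 W.

P ≈ 1.90 W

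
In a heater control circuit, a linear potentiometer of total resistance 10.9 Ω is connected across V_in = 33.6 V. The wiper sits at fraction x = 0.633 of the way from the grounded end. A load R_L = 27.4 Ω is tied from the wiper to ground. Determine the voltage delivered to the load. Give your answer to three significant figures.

V_out ≈ 19.5 V

The pot divides into 4.000 Ω above the wiper and 6.900 Ω below.
R_L loads the lower segment: effective lower R = 5.512 Ω.
V_out = 33.6 × 5.512/(4.000 + 5.512) = 19.47 V.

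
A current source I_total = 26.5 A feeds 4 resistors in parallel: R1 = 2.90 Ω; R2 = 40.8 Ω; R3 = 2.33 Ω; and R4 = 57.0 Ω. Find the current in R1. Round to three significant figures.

I ≈ 11.2 A

Total conductance ΣG = 1/2.90 + 1/40.8 + 1/2.33 + 1/57.0 = 0.8161 (units of 1/Ω).
Current divider: I(R1) = I_total · G_k/ΣG = 26.5 × (0.3448/0.8161) = 26.5 × 0.4225 = 11.20 A.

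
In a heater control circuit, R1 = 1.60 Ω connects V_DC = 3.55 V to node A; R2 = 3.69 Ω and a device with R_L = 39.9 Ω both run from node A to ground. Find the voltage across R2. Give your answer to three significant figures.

V_out ≈ 2.41 V

First combine the lower leg with the load: R2 ‖ R_L = 3.378 Ω.
Then V_out = V_DC · R2'/(R1 + R2') = 3.55 × 3.378/4.978 = 2.409 V.
(Unloaded it would be 2.48 V; the load pulls it down.)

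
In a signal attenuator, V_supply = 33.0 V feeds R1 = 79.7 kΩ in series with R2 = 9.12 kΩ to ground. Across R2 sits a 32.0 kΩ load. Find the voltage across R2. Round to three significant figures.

R2 ‖ R_L = (9.12 × 32.0)/(9.12 + 32.0) = 7.097 kΩ.
Then V_out = V_supply · R2'/(R1 + R2') = 33.0 × 7.097/86.80 = 2.698 V.

V_out ≈ 2.70 V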